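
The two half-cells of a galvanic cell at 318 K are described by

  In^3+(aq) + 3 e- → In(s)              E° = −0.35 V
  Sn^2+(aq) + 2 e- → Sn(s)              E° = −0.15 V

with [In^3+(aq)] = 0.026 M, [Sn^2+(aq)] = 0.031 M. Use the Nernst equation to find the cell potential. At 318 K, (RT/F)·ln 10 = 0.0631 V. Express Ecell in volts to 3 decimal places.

Since E°(Sn²⁺/Sn) > E°(In³⁺/In), Sn²⁺/Sn serves as the cathode.
E°cell = E°cat − E°an = −0.15 − (−0.35) = +0.20 V; n = 6.
For the overall reaction 3 Sn^2+(aq) + 2 In(s) → 3 Sn(s) + 2 In^3+(aq), Q = [In^3+(aq)]^2 / [Sn^2+(aq)]^3 = 22.7, giving log Q = 1.356.
By the Nernst equation, E = +0.20 − (0.0631/6)·(1.356) = +0.186 V.

+0.186 V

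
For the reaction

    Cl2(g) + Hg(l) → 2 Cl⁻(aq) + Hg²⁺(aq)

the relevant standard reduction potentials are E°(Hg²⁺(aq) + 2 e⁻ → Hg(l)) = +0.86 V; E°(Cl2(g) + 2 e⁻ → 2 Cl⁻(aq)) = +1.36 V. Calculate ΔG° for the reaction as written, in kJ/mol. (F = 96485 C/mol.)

−96.5 kJ/mol

In the reaction as written Cl2(g) is reduced, so the Cl₂/Cl⁻ couple is the cathode and Hg²⁺/Hg is the anode.
E°cell = +1.36 − (+0.86) = +0.50 V; balancing electrons gives n = 2.
ΔG° = −nFE°cell = −(2)(96485)(+0.50) J/mol = −96.5 kJ/mol.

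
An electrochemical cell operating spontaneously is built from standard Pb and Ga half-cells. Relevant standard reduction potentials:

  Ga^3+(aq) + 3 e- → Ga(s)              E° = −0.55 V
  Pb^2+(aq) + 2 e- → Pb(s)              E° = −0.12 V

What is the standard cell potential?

+0.43 V

The Pb²⁺/Pb couple has the higher E°, so Pb ion is reduced (cathode) and Ga is oxidized (anode).
E°cell = E°(cathode) − E°(anode) = −0.12 − (−0.55) = +0.43 V.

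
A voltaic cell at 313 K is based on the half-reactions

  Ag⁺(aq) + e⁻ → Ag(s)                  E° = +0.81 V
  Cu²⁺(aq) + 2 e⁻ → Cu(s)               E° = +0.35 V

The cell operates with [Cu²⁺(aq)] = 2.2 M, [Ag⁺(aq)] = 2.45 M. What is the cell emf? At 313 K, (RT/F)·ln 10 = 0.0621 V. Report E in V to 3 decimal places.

+0.474 V

The Ag⁺/Ag couple has the more positive E°, so it is the cathode; Cu²⁺/Cu is the anode.
E°cell = E°cat − E°an = +0.81 − (+0.35) = +0.46 V; n = 2.
The balanced reaction is 2 Ag⁺(aq) + Cu(s) → 2 Ag(s) + Cu²⁺(aq), so Q = [Cu²⁺(aq)] / [Ag⁺(aq)]^2 = 0.367 and log Q = −0.436.
Applying E = E° − (RT ln10/nF)·log Q gives +0.46 − (0.0621/2)(−0.436) = +0.474 V.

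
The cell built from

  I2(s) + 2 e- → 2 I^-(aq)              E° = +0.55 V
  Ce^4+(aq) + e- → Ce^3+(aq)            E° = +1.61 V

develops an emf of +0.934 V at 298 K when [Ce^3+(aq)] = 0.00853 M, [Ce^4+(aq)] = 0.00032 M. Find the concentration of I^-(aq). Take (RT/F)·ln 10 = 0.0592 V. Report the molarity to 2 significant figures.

0.20 M

With Ce⁴⁺/Ce³⁺ at the cathode and I₂/I⁻ at the anode, E°cell = +1.61 − (+0.55) = +1.06 V (n = 2).
Rearranging E = E° − (0.0592/n)·log Q gives log Q = 2(+1.06 − (+0.934))/0.0592 = 4.257.
The balanced reaction is 2 Ce^4+(aq) + 2 I^-(aq) → 2 Ce^3+(aq) + I2(s), so Q = [Ce^3+(aq)]^2 / ([Ce^4+(aq)]^2·[I^-(aq)]^2).
Substituting the known concentrations and solving, log [I^-(aq)] = −0.703 and [I^-(aq)] = 0.20 M.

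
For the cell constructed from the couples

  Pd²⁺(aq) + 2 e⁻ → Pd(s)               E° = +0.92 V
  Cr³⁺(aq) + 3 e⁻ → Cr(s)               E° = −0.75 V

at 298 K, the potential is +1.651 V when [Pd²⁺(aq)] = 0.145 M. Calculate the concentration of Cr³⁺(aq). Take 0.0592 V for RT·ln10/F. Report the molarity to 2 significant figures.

The Pd²⁺/Pd couple has the larger reduction potential, so it is the cathode: E°cell = +0.92 − (−0.75) = +1.67 V and n = 6.
Rearranging E = E° − (0.0592/n)·log Q gives log Q = 6(+1.67 − (+1.651))/0.0592 = 1.926.
The balanced reaction is 3 Pd²⁺(aq) + 2 Cr(s) → 3 Pd(s) + 2 Cr³⁺(aq), so Q = [Cr³⁺(aq)]^2 / [Pd²⁺(aq)]^3.
Substituting the known concentrations and solving, log [Cr³⁺(aq)] = −0.295 and [Cr³⁺(aq)] = 0.51 M.

0.51 M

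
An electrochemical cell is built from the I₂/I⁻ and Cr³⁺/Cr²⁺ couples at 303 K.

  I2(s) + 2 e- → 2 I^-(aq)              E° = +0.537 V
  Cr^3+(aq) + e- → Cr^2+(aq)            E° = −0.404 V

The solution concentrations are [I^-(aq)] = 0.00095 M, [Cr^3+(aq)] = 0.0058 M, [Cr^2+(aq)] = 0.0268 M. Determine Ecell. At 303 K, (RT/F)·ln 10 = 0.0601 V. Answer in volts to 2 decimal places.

+1.16 V

I₂/I⁻ is reduced (cathode, E° = +0.537 V) and Cr³⁺/Cr²⁺ is oxidized (anode).
E°cell = +0.537 − (−0.404) = +0.941 V, with n = 2 electrons transferred.
The balanced reaction is I2(s) + 2 Cr^2+(aq) → 2 I^-(aq) + 2 Cr^3+(aq), so Q = ([I^-(aq)]^2·[Cr^3+(aq)]^2) / [Cr^2+(aq)]^2 = 4.23×10^−8 and log Q = −7.374.
By the Nernst equation, E = +0.941 − (0.0601/2)·(−7.374) = +1.16 V.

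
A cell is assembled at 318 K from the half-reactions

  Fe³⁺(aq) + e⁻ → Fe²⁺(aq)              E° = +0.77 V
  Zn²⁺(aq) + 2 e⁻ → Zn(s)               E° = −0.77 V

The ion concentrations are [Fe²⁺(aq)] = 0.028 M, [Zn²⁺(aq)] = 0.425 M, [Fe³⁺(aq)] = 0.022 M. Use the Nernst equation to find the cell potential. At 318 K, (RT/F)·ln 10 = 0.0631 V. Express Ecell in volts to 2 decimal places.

+1.55 V

Since E°(Fe³⁺/Fe²⁺) > E°(Zn²⁺/Zn), Fe³⁺/Fe²⁺ serves as the cathode.
The standard potential is +0.77 − (−0.77) = +1.54 V and the balanced reaction transfers n = 2 electrons.
For the overall reaction 2 Fe³⁺(aq) + Zn(s) → 2 Fe²⁺(aq) + Zn²⁺(aq), Q = ([Fe²⁺(aq)]^2·[Zn²⁺(aq)]) / [Fe³⁺(aq)]^2 = 0.688, giving log Q = −0.162.
Applying E = E° − (RT ln10/nF)·log Q gives +1.54 − (0.0631/2)(−0.162) = +1.55 V.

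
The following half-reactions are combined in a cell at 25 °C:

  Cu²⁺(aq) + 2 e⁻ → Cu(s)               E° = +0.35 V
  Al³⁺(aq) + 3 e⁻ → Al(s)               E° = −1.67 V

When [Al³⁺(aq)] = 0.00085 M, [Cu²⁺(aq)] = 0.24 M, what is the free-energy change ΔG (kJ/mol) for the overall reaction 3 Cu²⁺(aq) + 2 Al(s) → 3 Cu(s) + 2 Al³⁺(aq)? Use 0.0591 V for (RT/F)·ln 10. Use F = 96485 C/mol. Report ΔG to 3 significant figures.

−1190 kJ/mol

The standard cell potential is +0.35 − (−1.67) = +2.02 V, with n = 6 electrons in the balanced equation.
Here Q = [Al³⁺(aq)]^2 / [Cu²⁺(aq)]^3 = 5.23×10^−5 (log Q = −4.282), giving E = +2.02 − (0.0591/6)·(−4.282) = +2.0622 V.
ΔG = −nFE = −(6)(96485)(+2.0622) J/mol = −1190 kJ/mol.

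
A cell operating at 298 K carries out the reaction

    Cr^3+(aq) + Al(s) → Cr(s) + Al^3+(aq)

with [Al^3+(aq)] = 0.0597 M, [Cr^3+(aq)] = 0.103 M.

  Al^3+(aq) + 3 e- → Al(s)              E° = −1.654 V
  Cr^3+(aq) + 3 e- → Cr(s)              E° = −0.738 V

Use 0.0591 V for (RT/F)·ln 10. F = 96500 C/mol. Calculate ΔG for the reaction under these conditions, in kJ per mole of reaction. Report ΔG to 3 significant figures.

With Cr³⁺/Cr reduced at the cathode, E°cell = −0.738 − (−1.654) = +0.916 V and n = 3.
Here Q = [Al^3+(aq)] / [Cr^3+(aq)] = 0.58 (log Q = −0.237), giving E = +0.916 − (0.0591/3)·(−0.237) = +0.9207 V.
ΔG = −nFE = −(3)(96500)(+0.9207) J/mol = −267 kJ/mol.

−267 kJ/mol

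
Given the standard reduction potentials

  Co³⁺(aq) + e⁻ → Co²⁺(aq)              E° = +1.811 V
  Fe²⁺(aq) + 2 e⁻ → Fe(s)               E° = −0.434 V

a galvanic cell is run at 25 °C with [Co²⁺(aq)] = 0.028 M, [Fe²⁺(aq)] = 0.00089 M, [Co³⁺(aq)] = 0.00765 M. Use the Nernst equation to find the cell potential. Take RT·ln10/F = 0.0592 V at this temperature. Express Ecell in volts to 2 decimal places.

+2.30 V

Co³⁺/Co²⁺ is reduced (cathode, E° = +1.811 V) and Fe²⁺/Fe is oxidized (anode).
The standard potential is +1.811 − (−0.434) = +2.245 V and the balanced reaction transfers n = 2 electrons.
Balancing gives 2 Co³⁺(aq) + Fe(s) → 2 Co²⁺(aq) + Fe²⁺(aq); hence Q = ([Co²⁺(aq)]^2·[Fe²⁺(aq)]) / [Co³⁺(aq)]^2 = 0.0119 (log Q = −1.924).
By the Nernst equation, E = +2.245 − (0.0592/2)·(−1.924) = +2.30 V.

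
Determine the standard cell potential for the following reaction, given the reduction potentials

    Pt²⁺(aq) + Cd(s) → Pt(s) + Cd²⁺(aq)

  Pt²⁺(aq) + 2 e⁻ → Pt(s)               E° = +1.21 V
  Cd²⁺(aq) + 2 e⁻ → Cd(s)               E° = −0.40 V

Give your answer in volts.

Pt²⁺(aq) gains electrons, so the Pt²⁺/Pt couple is the cathode; the Cd²⁺/Cd couple is the anode.
E°cell = E°(cathode) − E°(anode) = +1.21 − (−0.40) = +1.61 V.
The positive value indicates the reaction is spontaneous as written.

+1.61 V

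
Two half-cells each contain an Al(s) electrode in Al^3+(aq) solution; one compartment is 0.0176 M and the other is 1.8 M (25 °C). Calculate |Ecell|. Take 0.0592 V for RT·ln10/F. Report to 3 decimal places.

0.040 V

For a concentration cell E°cell = 0, since both electrodes use the same couple.
The compartment with the higher Al^3+(aq) concentration (1.8 M) acts as the cathode; ions are reduced there and produced at the dilute (0.0176 M) anode.
With n = 3, Ecell = −(0.0592/3)·log([dilute]/[conc]) = −(0.0592/3)·log(0.0176/1.8) = +0.040 V.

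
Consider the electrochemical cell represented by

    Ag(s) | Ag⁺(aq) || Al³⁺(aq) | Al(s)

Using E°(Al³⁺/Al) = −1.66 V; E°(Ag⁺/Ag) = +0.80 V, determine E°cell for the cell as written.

−2.46 V

By convention the left-hand electrode in cell notation is the anode (oxidation) and the right-hand electrode is the cathode (reduction).
E°cell = E°(right) − E°(left) = −1.66 − (+0.80) = −2.46 V.
The negative sign shows that, as written, the cell would require an external voltage to drive the reaction.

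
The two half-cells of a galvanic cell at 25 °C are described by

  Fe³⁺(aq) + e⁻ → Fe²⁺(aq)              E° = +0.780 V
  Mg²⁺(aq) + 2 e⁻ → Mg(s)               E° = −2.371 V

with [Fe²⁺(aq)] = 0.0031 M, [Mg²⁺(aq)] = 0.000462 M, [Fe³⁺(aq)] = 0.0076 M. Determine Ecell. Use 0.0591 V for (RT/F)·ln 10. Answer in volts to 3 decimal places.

Fe³⁺/Fe²⁺ is reduced (cathode, E° = +0.780 V) and Mg²⁺/Mg is oxidized (anode).
E°cell = E°cat − E°an = +0.780 − (−2.371) = +3.151 V; n = 2.
For the overall reaction 2 Fe³⁺(aq) + Mg(s) → 2 Fe²⁺(aq) + Mg²⁺(aq), Q = ([Fe²⁺(aq)]^2·[Mg²⁺(aq)]) / [Fe³⁺(aq)]^2 = 7.69×10^−5, giving log Q = −4.114.
Applying E = E° − (RT ln10/nF)·log Q gives +3.151 − (0.0591/2)(−4.114) = +3.273 V.

+3.273 V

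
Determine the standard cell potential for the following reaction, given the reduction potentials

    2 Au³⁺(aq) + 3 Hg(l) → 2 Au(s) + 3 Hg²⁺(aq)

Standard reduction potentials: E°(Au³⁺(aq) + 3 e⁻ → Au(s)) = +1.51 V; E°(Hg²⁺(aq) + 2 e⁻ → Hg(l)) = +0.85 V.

Au³⁺(aq) gains electrons, so the Au³⁺/Au couple is the cathode; the Hg²⁺/Hg couple is the anode.
E°cell = E°(cathode) − E°(anode) = +1.51 − (+0.85) = +0.66 V.

+0.66 V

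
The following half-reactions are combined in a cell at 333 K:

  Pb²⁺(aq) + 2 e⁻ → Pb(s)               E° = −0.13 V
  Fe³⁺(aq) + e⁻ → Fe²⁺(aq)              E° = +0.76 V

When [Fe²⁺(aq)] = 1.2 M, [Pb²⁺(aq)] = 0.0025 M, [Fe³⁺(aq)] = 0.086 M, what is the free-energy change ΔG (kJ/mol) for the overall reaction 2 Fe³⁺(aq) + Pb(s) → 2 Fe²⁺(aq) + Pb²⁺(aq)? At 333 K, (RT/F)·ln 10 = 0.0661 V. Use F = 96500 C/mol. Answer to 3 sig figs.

−174 kJ/mol

E°cell = +0.76 − (−0.13) = +0.89 V; the balanced reaction transfers n = 2 electrons.
Here Q = ([Fe²⁺(aq)]^2·[Pb²⁺(aq)]) / [Fe³⁺(aq)]^2 = 0.487 (log Q = −0.313), giving E = +0.89 − (0.0661/2)·(−0.313) = +0.9003 V.
Then ΔG = −nFE = −2 × 96500 × +0.9003 J/mol = −174 kJ/mol.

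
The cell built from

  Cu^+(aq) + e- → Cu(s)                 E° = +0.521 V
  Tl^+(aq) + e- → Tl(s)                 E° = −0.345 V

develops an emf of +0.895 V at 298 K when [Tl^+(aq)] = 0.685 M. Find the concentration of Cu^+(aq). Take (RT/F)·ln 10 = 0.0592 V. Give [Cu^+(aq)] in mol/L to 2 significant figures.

Cu⁺/Cu is the cathode (higher E°); E°cell = +0.521 − (−0.345) = +0.866 V with n = 1.
From the Nernst equation, log Q = n(E° − E)/0.0592 = 1·(+0.866 − (+0.895))/0.0592 = −0.490.
For Cu^+(aq) + Tl(s) → Cu(s) + Tl^+(aq), the reaction quotient is Q = [Tl^+(aq)] / [Cu^+(aq)].
Substituting the known concentrations and solving, log [Cu^+(aq)] = 0.326 and [Cu^+(aq)] = 2.1 M.

2.1 M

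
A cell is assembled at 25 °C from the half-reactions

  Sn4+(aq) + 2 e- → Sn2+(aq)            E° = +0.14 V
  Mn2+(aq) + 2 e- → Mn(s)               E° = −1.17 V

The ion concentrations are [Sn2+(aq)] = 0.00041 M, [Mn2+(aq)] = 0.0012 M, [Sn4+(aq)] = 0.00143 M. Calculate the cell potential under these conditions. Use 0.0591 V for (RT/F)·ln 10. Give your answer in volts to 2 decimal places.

Since E°(Sn⁴⁺/Sn²⁺) > E°(Mn²⁺/Mn), Sn⁴⁺/Sn²⁺ serves as the cathode.
E°cell = +0.14 − (−1.17) = +1.31 V, with n = 2 electrons transferred.
For the overall reaction Sn4+(aq) + Mn(s) → Sn2+(aq) + Mn2+(aq), Q = ([Sn2+(aq)]·[Mn2+(aq)]) / [Sn4+(aq)] = 0.000344, giving log Q = −3.463.
By the Nernst equation, E = +1.31 − (0.0591/2)·(−3.463) = +1.41 V.

+1.41 V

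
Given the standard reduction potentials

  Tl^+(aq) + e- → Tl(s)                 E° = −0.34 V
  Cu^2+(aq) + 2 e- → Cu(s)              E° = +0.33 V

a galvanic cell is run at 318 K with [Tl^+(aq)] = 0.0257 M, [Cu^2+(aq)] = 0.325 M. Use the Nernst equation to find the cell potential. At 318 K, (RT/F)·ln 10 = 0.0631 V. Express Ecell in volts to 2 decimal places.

Cu²⁺/Cu is reduced (cathode, E° = +0.33 V) and Tl⁺/Tl is oxidized (anode).
E°cell = +0.33 − (−0.34) = +0.67 V, with n = 2 electrons transferred.
The balanced reaction is Cu^2+(aq) + 2 Tl(s) → Cu(s) + 2 Tl^+(aq), so Q = [Tl^+(aq)]^2 / [Cu^2+(aq)] = 0.00203 and log Q = −2.692.
Applying E = E° − (RT ln10/nF)·log Q gives +0.67 − (0.0631/2)(−2.692) = +0.75 V.

+0.75 V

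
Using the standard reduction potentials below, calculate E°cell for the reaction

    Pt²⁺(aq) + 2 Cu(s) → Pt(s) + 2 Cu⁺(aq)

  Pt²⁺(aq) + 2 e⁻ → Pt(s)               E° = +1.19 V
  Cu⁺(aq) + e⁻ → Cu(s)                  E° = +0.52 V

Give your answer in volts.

In the reaction as written, Pt²⁺(aq) is reduced (cathode) and Cu⁺(aq) is produced by oxidation at the anode.
E°cell = E°(cathode) − E°(anode) = +1.19 − (+0.52) = +0.67 V.

+0.67 V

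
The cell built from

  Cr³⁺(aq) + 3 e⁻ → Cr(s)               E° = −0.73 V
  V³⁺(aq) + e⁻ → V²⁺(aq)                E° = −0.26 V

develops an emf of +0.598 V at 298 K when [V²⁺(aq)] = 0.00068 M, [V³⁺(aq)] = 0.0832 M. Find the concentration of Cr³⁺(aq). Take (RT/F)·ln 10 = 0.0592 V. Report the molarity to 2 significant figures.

0.60 M

The V³⁺/V²⁺ couple has the larger reduction potential, so it is the cathode: E°cell = −0.26 − (−0.73) = +0.47 V and n = 3.
Since E = E° − (0.0592/n)·log Q, log Q = n(E° − E)/0.0592 = −6.486.
For 3 V³⁺(aq) + Cr(s) → 3 V²⁺(aq) + Cr³⁺(aq), the reaction quotient is Q = ([V²⁺(aq)]^3·[Cr³⁺(aq)]) / [V³⁺(aq)]^3.
Solving for the unknown gives log [Cr³⁺(aq)] = −0.223, so [Cr³⁺(aq)] ≈ 0.60 M.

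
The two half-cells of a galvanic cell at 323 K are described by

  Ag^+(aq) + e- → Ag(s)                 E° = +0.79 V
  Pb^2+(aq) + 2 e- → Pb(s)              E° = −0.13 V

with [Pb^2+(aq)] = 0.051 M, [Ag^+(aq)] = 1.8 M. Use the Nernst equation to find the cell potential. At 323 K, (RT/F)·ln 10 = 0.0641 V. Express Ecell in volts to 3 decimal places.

+0.978 V

Since E°(Ag⁺/Ag) > E°(Pb²⁺/Pb), Ag⁺/Ag serves as the cathode.
E°cell = E°cat − E°an = +0.79 − (−0.13) = +0.92 V; n = 2.
Balancing gives 2 Ag^+(aq) + Pb(s) → 2 Ag(s) + Pb^2+(aq); hence Q = [Pb^2+(aq)] / [Ag^+(aq)]^2 = 0.0157 (log Q = −1.803).
By the Nernst equation, E = +0.92 − (0.0641/2)·(−1.803) = +0.978 V.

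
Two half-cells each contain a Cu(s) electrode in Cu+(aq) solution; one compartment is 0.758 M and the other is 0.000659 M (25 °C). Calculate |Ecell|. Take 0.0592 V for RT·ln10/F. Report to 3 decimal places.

For a concentration cell E°cell = 0, since both electrodes use the same couple.
The compartment with the higher Cu+(aq) concentration (0.758 M) acts as the cathode; ions are reduced there and produced at the dilute (0.000659 M) anode.
With n = 1, Ecell = −(0.0592/1)·log([dilute]/[conc]) = −(0.0592/1)·log(0.000659/0.758) = +0.181 V.

0.181 V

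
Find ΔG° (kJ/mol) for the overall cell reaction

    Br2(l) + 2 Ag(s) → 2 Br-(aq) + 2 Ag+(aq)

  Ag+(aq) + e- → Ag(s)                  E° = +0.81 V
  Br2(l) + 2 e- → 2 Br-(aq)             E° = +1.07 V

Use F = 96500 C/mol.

In the reaction as written Br2(l) is reduced, so the Br₂/Br⁻ couple is the cathode and Ag⁺/Ag is the anode.
E°cell = +1.07 − (+0.81) = +0.26 V; balancing electrons gives n = 2.
ΔG° = −nFE°cell = −(2)(96500)(+0.26) J/mol = −50.2 kJ/mol.

−50.2 kJ/mol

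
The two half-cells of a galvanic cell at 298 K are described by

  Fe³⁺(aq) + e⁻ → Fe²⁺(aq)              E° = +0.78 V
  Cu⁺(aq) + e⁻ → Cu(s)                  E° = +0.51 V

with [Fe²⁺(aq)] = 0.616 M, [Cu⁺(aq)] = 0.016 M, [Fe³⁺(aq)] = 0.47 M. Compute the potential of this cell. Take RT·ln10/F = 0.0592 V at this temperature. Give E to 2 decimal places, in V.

The Fe³⁺/Fe²⁺ couple has the more positive E°, so it is the cathode; Cu⁺/Cu is the anode.
E°cell = +0.78 − (+0.51) = +0.27 V, with n = 1 electron transferred.
For the overall reaction Fe³⁺(aq) + Cu(s) → Fe²⁺(aq) + Cu⁺(aq), Q = ([Fe²⁺(aq)]·[Cu⁺(aq)]) / [Fe³⁺(aq)] = 0.021, giving log Q = −1.678.
Applying E = E° − (RT ln10/nF)·log Q gives +0.27 − (0.0592/1)(−1.678) = +0.37 V.

+0.37 V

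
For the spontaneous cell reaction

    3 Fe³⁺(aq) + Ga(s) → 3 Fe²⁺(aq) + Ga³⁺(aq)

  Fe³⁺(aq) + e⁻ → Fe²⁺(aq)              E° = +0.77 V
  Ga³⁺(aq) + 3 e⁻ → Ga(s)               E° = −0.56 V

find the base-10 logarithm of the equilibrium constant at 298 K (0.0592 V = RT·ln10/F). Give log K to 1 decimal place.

log K = 67.4

The Fe³⁺/Fe²⁺ couple is reduced (cathode); E°cell = +0.77 − (−0.56) = +1.33 V with n = 3.
At equilibrium E = 0, so log K = nE°cell / 0.0592 = (3)(+1.33) / 0.0592 = 67.4.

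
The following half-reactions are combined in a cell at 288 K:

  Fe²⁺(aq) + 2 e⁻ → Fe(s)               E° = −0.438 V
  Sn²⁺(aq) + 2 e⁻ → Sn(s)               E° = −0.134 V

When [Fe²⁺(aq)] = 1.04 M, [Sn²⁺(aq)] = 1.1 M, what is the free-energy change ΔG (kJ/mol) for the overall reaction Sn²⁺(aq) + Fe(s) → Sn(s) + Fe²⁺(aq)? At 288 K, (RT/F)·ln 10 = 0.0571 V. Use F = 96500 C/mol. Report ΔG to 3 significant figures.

−58.8 kJ/mol

The standard cell potential is −0.134 − (−0.438) = +0.304 V, with n = 2 electrons in the balanced equation.
Q = [Fe²⁺(aq)] / [Sn²⁺(aq)] = 0.945, so log Q = −0.024 and E = +0.304 − (0.0571/2)(−0.024) = +0.3047 V.
Finally ΔG = −nFE = −(2)(96500 C/mol)(+0.3047 V) = −58.8 kJ/mol.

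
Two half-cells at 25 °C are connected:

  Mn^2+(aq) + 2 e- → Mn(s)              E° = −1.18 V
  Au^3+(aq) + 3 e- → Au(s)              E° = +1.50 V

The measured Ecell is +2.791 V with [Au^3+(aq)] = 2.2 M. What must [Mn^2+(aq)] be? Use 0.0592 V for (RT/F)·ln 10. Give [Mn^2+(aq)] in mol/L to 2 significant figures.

0.00030 M

Au³⁺/Au is the cathode (higher E°); E°cell = +1.50 − (−1.18) = +2.68 V with n = 6.
Rearranging E = E° − (0.0592/n)·log Q gives log Q = 6(+2.68 − (+2.791))/0.0592 = −11.250.
The balanced reaction is 2 Au^3+(aq) + 3 Mn(s) → 2 Au(s) + 3 Mn^2+(aq), so Q = [Mn^2+(aq)]^3 / [Au^3+(aq)]^2.
Substituting the known concentrations and solving, log [Mn^2+(aq)] = −3.522 and [Mn^2+(aq)] = 0.00030 M.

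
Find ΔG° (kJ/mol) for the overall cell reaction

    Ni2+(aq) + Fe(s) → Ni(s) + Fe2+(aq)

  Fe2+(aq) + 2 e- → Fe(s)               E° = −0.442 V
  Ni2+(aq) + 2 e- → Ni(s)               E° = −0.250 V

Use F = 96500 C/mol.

In the reaction as written Ni2+(aq) is reduced, so the Ni²⁺/Ni couple is the cathode and Fe²⁺/Fe is the anode.
E°cell = −0.250 − (−0.442) = +0.192 V; balancing electrons gives n = 2.
ΔG° = −nFE°cell = −(2)(96500)(+0.192) J/mol = −37.1 kJ/mol.

−37.1 kJ/mol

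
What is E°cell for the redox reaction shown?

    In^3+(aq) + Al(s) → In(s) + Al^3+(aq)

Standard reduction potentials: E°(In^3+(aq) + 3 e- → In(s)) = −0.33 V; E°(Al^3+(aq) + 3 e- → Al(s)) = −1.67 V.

In^3+(aq) gains electrons, so the In³⁺/In couple is the cathode; the Al³⁺/Al couple is the anode.
E°cell = E°(cathode) − E°(anode) = −0.33 − (−1.67) = +1.34 V.
The positive value indicates the reaction is spontaneous as written.

+1.34 V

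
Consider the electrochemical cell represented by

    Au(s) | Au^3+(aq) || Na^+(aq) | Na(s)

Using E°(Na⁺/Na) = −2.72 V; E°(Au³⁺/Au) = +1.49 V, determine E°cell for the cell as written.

−4.21 V

By convention the left-hand electrode in cell notation is the anode (oxidation) and the right-hand electrode is the cathode (reduction).
E°cell = E°(right) − E°(left) = −2.72 − (+1.49) = −4.21 V.
The negative sign shows that, as written, the cell would require an external voltage to drive the reaction.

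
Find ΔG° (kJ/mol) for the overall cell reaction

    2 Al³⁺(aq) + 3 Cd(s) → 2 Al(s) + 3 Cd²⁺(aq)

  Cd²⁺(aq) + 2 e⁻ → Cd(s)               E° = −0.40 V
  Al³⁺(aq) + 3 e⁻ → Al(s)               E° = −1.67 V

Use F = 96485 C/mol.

In the reaction as written Al³⁺(aq) is reduced, so the Al³⁺/Al couple is the cathode and Cd²⁺/Cd is the anode.
E°cell = −1.67 − (−0.40) = −1.27 V; balancing electrons gives n = 6.
ΔG° = −nFE°cell = −(6)(96485)(−1.27) J/mol = +735 kJ/mol.

+735 kJ/mol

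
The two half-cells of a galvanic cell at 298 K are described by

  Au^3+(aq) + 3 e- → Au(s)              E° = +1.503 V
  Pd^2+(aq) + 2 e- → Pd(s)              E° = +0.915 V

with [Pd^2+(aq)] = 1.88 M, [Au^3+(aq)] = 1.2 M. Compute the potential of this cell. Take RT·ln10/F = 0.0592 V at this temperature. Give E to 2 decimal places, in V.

+0.58 V

The Au³⁺/Au couple has the more positive E°, so it is the cathode; Pd²⁺/Pd is the anode.
E°cell = +1.503 − (+0.915) = +0.588 V, with n = 6 electrons transferred.
Balancing gives 2 Au^3+(aq) + 3 Pd(s) → 2 Au(s) + 3 Pd^2+(aq); hence Q = [Pd^2+(aq)]^3 / [Au^3+(aq)]^2 = 4.61 (log Q = 0.664).
By the Nernst equation, E = +0.588 − (0.0592/6)·(0.664) = +0.58 V.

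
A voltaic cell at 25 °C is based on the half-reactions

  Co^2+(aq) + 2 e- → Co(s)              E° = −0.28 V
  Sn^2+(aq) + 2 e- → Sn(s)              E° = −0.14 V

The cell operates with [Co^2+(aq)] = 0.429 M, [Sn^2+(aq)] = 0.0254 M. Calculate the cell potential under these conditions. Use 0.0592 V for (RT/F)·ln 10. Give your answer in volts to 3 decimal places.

+0.104 V

The Sn²⁺/Sn couple has the more positive E°, so it is the cathode; Co²⁺/Co is the anode.
E°cell = −0.14 − (−0.28) = +0.14 V, with n = 2 electrons transferred.
For the overall reaction Sn^2+(aq) + Co(s) → Sn(s) + Co^2+(aq), Q = [Co^2+(aq)] / [Sn^2+(aq)] = 16.9, giving log Q = 1.228.
E = E° − (0.0592/n)·log Q = +0.14 − (0.0592/2)(1.228) = +0.104 V.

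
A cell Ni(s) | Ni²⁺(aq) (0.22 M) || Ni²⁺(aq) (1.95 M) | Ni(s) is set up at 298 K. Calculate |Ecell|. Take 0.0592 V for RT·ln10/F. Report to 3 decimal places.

For a concentration cell E°cell = 0, since both electrodes use the same couple.
The compartment with the higher Ni²⁺(aq) concentration (1.95 M) acts as the cathode; ions are reduced there and produced at the dilute (0.22 M) anode.
With n = 2, Ecell = −(0.0592/2)·log([dilute]/[conc]) = −(0.0592/2)·log(0.22/1.95) = +0.028 V.

0.028 V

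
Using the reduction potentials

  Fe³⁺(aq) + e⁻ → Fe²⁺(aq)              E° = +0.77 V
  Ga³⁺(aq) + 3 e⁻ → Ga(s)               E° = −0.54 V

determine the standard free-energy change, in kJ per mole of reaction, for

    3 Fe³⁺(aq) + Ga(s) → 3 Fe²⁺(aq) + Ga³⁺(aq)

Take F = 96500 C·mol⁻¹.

In the reaction as written Fe³⁺(aq) is reduced, so the Fe³⁺/Fe²⁺ couple is the cathode and Ga³⁺/Ga is the anode.
E°cell = +0.77 − (−0.54) = +1.31 V; balancing electrons gives n = 3.
ΔG° = −nFE°cell = −(3)(96500)(+1.31) J/mol = −379 kJ/mol.

−379 kJ/mol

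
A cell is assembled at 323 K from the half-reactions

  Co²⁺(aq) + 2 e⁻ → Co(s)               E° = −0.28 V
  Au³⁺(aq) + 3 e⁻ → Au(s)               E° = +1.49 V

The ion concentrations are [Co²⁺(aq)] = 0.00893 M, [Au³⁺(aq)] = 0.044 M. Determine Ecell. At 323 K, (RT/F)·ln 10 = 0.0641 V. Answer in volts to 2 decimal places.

Since E°(Au³⁺/Au) > E°(Co²⁺/Co), Au³⁺/Au serves as the cathode.
E°cell = +1.49 − (−0.28) = +1.77 V, with n = 6 electrons transferred.
The balanced reaction is 2 Au³⁺(aq) + 3 Co(s) → 2 Au(s) + 3 Co²⁺(aq), so Q = [Co²⁺(aq)]^3 / [Au³⁺(aq)]^2 = 0.000368 and log Q = −3.434.
By the Nernst equation, E = +1.77 − (0.0641/6)·(−3.434) = +1.81 V.

+1.81 V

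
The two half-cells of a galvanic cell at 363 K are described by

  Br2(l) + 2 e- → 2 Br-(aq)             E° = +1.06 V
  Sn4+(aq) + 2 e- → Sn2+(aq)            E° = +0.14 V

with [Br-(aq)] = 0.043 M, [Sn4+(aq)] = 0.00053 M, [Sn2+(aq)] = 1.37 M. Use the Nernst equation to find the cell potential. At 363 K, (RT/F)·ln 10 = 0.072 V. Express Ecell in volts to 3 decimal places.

Br₂/Br⁻ is reduced (cathode, E° = +1.06 V) and Sn⁴⁺/Sn²⁺ is oxidized (anode).
E°cell = +1.06 − (+0.14) = +0.92 V, with n = 2 electrons transferred.
For the overall reaction Br2(l) + Sn2+(aq) → 2 Br-(aq) + Sn4+(aq), Q = ([Br-(aq)]^2·[Sn4+(aq)]) / [Sn2+(aq)] = 7.15×10^−7, giving log Q = −6.146.
Applying E = E° − (RT ln10/nF)·log Q gives +0.92 − (0.072/2)(−6.146) = +1.141 V.

+1.141 V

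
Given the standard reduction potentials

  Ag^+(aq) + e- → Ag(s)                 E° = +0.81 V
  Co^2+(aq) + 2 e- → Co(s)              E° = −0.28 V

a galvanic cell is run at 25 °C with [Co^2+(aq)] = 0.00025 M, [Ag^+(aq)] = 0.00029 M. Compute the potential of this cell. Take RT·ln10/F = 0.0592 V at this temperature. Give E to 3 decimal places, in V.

+0.987 V

Ag⁺/Ag is reduced (cathode, E° = +0.81 V) and Co²⁺/Co is oxidized (anode).
The standard potential is +0.81 − (−0.28) = +1.09 V and the balanced reaction transfers n = 2 electrons.
Balancing gives 2 Ag^+(aq) + Co(s) → 2 Ag(s) + Co^2+(aq); hence Q = [Co^2+(aq)] / [Ag^+(aq)]^2 = 2.97×10^3 (log Q = 3.473).
By the Nernst equation, E = +1.09 − (0.0592/2)·(3.473) = +0.987 V.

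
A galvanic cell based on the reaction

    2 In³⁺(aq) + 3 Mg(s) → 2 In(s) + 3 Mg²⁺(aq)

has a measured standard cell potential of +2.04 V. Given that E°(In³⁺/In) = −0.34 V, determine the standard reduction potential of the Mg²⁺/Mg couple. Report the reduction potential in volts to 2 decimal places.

−2.38 V

In the reaction as written the In³⁺/In couple is reduced (cathode) and Mg²⁺/Mg is oxidized (anode), so E°cell = E°(In³⁺/In) − E°(Mg²⁺/Mg).
E°(Mg²⁺/Mg) = E°(cathode) − E°cell = −0.34 − (+2.04) = −2.38 V.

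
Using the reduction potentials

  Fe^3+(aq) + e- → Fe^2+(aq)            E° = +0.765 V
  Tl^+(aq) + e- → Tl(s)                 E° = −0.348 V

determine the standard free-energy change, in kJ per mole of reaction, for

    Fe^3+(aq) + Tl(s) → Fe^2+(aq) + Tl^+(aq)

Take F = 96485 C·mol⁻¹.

−107 kJ/mol

In the reaction as written Fe^3+(aq) is reduced, so the Fe³⁺/Fe²⁺ couple is the cathode and Tl⁺/Tl is the anode.
E°cell = +0.765 − (−0.348) = +1.113 V; balancing electrons gives n = 1.
ΔG° = −nFE°cell = −(1)(96485)(+1.113) J/mol = −107 kJ/mol.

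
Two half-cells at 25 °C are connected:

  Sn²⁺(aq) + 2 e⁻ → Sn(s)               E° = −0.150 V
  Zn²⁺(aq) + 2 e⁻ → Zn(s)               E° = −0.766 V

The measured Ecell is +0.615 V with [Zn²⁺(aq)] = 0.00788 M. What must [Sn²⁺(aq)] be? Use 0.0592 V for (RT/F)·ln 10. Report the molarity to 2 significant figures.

0.0073 M

The Sn²⁺/Sn couple has the larger reduction potential, so it is the cathode: E°cell = −0.150 − (−0.766) = +0.616 V and n = 2.
Since E = E° − (0.0592/n)·log Q, log Q = n(E° − E)/0.0592 = 0.034.
For Sn²⁺(aq) + Zn(s) → Sn(s) + Zn²⁺(aq), the reaction quotient is Q = [Zn²⁺(aq)] / [Sn²⁺(aq)].
Substituting the known concentrations and solving, log [Sn²⁺(aq)] = −2.137 and [Sn²⁺(aq)] = 0.0073 M.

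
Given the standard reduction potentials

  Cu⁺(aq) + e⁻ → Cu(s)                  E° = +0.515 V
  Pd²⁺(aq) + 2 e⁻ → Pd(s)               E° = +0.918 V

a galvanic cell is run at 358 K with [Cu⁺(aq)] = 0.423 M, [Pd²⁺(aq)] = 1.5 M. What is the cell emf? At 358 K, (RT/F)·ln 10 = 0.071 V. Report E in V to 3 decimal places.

+0.436 V

The Pd²⁺/Pd couple has the more positive E°, so it is the cathode; Cu⁺/Cu is the anode.
E°cell = +0.918 − (+0.515) = +0.403 V, with n = 2 electrons transferred.
The balanced reaction is Pd²⁺(aq) + 2 Cu(s) → Pd(s) + 2 Cu⁺(aq), so Q = [Cu⁺(aq)]^2 / [Pd²⁺(aq)] = 0.119 and log Q = −0.923.
Applying E = E° − (RT ln10/nF)·log Q gives +0.403 − (0.071/2)(−0.923) = +0.436 V.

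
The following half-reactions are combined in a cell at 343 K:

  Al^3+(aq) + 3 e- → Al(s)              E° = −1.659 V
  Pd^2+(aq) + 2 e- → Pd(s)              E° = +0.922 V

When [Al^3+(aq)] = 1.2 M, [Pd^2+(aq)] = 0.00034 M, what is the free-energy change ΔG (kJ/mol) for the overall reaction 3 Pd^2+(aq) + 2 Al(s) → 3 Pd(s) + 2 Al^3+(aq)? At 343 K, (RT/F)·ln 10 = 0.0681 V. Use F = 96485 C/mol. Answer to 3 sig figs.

E°cell = +0.922 − (−1.659) = +2.581 V; the balanced reaction transfers n = 6 electrons.
Q = [Al^3+(aq)]^2 / [Pd^2+(aq)]^3 = 3.66×10^10, so log Q = 10.564 and E = +2.581 − (0.0681/6)(10.564) = +2.4611 V.
ΔG = −nFE = −(6)(96485)(+2.4611) J/mol = −1420 kJ/mol.

−1420 kJ/mol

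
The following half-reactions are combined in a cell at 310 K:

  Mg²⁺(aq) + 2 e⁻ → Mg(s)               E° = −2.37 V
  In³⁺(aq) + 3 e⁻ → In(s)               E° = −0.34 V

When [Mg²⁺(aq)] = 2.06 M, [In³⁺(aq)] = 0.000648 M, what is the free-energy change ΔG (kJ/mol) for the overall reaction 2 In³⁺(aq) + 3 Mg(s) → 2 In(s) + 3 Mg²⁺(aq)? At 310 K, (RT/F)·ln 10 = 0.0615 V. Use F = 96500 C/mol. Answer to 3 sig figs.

−1130 kJ/mol

The standard cell potential is −0.34 − (−2.37) = +2.03 V, with n = 6 electrons in the balanced equation.
The reaction quotient is [Mg²⁺(aq)]^3 / [In³⁺(aq)]^2 = 2.08×10^7; by Nernst, E = +2.03 − (0.0615/6)(7.318) = +1.9550 V.
Finally ΔG = −nFE = −(6)(96500 C/mol)(+1.9550 V) = −1130 kJ/mol.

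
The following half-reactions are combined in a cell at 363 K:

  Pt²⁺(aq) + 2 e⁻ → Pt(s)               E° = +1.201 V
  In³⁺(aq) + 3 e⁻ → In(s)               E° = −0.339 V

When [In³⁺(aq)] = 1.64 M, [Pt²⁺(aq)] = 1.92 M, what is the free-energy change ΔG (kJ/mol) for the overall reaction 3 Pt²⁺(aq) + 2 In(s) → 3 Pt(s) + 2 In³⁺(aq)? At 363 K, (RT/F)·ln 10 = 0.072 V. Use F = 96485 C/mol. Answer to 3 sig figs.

With Pt²⁺/Pt reduced at the cathode, E°cell = +1.201 − (−0.339) = +1.540 V and n = 6.
Here Q = [In³⁺(aq)]^2 / [Pt²⁺(aq)]^3 = 0.38 (log Q = −0.420), giving E = +1.540 − (0.072/6)·(−0.420) = +1.5450 V.
Then ΔG = −nFE = −6 × 96485 × +1.5450 J/mol = −894 kJ/mol.

−894 kJ/mol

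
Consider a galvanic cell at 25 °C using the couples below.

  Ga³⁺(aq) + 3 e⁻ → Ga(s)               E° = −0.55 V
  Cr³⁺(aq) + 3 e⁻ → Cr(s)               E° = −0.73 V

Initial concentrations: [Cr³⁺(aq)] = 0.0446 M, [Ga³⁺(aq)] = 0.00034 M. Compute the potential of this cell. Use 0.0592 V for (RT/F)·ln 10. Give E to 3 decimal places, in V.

+0.138 V

Since E°(Ga³⁺/Ga) > E°(Cr³⁺/Cr), Ga³⁺/Ga serves as the cathode.
E°cell = E°cat − E°an = −0.55 − (−0.73) = +0.18 V; n = 3.
For the overall reaction Ga³⁺(aq) + Cr(s) → Ga(s) + Cr³⁺(aq), Q = [Cr³⁺(aq)] / [Ga³⁺(aq)] = 131, giving log Q = 2.118.
Applying E = E° − (RT ln10/nF)·log Q gives +0.18 − (0.0592/3)(2.118) = +0.138 V.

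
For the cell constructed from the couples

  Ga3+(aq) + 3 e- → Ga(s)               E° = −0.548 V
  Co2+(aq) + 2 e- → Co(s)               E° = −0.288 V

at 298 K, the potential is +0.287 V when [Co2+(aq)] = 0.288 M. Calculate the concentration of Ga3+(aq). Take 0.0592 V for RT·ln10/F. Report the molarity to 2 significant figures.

0.0066 M

Co²⁺/Co is the cathode (higher E°); E°cell = −0.288 − (−0.548) = +0.260 V with n = 6.
Rearranging E = E° − (0.0592/n)·log Q gives log Q = 6(+0.260 − (+0.287))/0.0592 = −2.736.
Balancing electrons gives 3 Co2+(aq) + 2 Ga(s) → 3 Co(s) + 2 Ga3+(aq); thus Q = [Ga3+(aq)]^2 / [Co2+(aq)]^3.
Isolating [Ga3+(aq)] in Q = 10^{−2.736} yields log [Ga3+(aq)] = −2.179, i.e. 0.0066 M.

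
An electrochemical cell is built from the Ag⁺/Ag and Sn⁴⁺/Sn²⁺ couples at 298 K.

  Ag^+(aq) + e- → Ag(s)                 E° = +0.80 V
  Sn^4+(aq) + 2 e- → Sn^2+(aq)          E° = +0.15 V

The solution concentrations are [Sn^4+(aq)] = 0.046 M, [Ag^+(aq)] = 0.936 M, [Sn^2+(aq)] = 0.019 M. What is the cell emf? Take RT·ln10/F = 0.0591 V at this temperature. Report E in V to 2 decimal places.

Ag⁺/Ag is reduced (cathode, E° = +0.80 V) and Sn⁴⁺/Sn²⁺ is oxidized (anode).
E°cell = +0.80 − (+0.15) = +0.65 V, with n = 2 electrons transferred.
Balancing gives 2 Ag^+(aq) + Sn^2+(aq) → 2 Ag(s) + Sn^4+(aq); hence Q = [Sn^4+(aq)] / ([Ag^+(aq)]^2·[Sn^2+(aq)]) = 2.76 (log Q = 0.441).
Applying E = E° − (RT ln10/nF)·log Q gives +0.65 − (0.0591/2)(0.441) = +0.64 V.

+0.64 V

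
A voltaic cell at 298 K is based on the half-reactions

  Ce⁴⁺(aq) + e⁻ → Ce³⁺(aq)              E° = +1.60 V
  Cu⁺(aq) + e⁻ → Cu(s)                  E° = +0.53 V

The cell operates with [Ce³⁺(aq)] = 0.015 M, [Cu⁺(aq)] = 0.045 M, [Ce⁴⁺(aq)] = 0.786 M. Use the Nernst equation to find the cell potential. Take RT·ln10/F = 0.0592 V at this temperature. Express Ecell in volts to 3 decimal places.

Ce⁴⁺/Ce³⁺ is reduced (cathode, E° = +1.60 V) and Cu⁺/Cu is oxidized (anode).
E°cell = +1.60 − (+0.53) = +1.07 V, with n = 1 electron transferred.
For the overall reaction Ce⁴⁺(aq) + Cu(s) → Ce³⁺(aq) + Cu⁺(aq), Q = ([Ce³⁺(aq)]·[Cu⁺(aq)]) / [Ce⁴⁺(aq)] = 0.000859, giving log Q = −3.066.
E = E° − (0.0592/n)·log Q = +1.07 − (0.0592/1)(−3.066) = +1.252 V.

+1.252 V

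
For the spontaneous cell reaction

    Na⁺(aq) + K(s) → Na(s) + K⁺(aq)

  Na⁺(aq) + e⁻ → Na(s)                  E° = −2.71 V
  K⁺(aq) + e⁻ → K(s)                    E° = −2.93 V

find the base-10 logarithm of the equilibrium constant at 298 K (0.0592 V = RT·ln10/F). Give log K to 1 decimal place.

The Na⁺/Na couple is reduced (cathode); E°cell = −2.71 − (−2.93) = +0.22 V with n = 1.
At equilibrium E = 0, so log K = nE°cell / 0.0592 = (1)(+0.22) / 0.0592 = 3.7.

log K = 3.7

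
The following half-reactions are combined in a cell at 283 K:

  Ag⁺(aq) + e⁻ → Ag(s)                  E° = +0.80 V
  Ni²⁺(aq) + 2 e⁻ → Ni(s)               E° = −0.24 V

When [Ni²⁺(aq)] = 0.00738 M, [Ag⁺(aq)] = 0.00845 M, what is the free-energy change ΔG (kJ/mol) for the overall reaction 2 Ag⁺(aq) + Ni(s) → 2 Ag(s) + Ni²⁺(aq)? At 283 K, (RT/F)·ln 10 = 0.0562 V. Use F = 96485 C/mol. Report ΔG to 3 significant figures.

−190 kJ/mol

E°cell = +0.80 − (−0.24) = +1.04 V; the balanced reaction transfers n = 2 electrons.
Here Q = [Ni²⁺(aq)] / [Ag⁺(aq)]^2 = 103 (log Q = 2.014), giving E = +1.04 − (0.0562/2)·(2.014) = +0.9834 V.
Then ΔG = −nFE = −2 × 96485 × +0.9834 J/mol = −190 kJ/mol.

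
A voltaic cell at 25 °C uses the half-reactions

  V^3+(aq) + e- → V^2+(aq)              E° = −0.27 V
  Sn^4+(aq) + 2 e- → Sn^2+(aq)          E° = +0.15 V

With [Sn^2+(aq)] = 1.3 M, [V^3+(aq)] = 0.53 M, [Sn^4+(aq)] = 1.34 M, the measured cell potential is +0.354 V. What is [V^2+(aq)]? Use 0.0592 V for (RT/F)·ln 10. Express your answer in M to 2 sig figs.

0.040 M

The Sn⁴⁺/Sn²⁺ couple has the larger reduction potential, so it is the cathode: E°cell = +0.15 − (−0.27) = +0.42 V and n = 2.
Since E = E° − (0.0592/n)·log Q, log Q = n(E° − E)/0.0592 = 2.230.
Balancing electrons gives Sn^4+(aq) + 2 V^2+(aq) → Sn^2+(aq) + 2 V^3+(aq); thus Q = ([Sn^2+(aq)]·[V^3+(aq)]^2) / ([Sn^4+(aq)]·[V^2+(aq)]^2).
Isolating [V^2+(aq)] in Q = 10^{2.230} yields log [V^2+(aq)] = −1.397, i.e. 0.040 M.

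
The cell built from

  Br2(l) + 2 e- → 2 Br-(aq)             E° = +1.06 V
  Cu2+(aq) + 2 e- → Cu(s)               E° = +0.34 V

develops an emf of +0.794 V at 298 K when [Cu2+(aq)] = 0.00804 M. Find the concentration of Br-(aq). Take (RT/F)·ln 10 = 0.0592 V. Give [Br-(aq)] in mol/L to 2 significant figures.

Br₂/Br⁻ is the cathode (higher E°); E°cell = +1.06 − (+0.34) = +0.72 V with n = 2.
Rearranging E = E° − (0.0592/n)·log Q gives log Q = 2(+0.72 − (+0.794))/0.0592 = −2.500.
Balancing electrons gives Br2(l) + Cu(s) → 2 Br-(aq) + Cu2+(aq); thus Q = [Br-(aq)]^2·[Cu2+(aq)].
Isolating [Br-(aq)] in Q = 10^{−2.500} yields log [Br-(aq)] = −0.203, i.e. 0.63 M.

0.63 M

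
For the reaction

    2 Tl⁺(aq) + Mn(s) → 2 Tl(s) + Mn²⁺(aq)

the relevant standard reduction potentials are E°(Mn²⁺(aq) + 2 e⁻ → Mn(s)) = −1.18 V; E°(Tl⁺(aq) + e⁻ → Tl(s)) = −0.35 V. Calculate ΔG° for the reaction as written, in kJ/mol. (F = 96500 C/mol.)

In the reaction as written Tl⁺(aq) is reduced, so the Tl⁺/Tl couple is the cathode and Mn²⁺/Mn is the anode.
E°cell = −0.35 − (−1.18) = +0.83 V; balancing electrons gives n = 2.
ΔG° = −nFE°cell = −(2)(96500)(+0.83) J/mol = −160 kJ/mol.

−160 kJ/mol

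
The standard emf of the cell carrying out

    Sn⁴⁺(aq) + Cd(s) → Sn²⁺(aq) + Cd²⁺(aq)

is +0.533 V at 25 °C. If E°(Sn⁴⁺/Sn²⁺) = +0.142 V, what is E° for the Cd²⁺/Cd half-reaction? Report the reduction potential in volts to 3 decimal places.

−0.391 V

In the reaction as written the Sn⁴⁺/Sn²⁺ couple is reduced (cathode) and Cd²⁺/Cd is oxidized (anode), so E°cell = E°(Sn⁴⁺/Sn²⁺) − E°(Cd²⁺/Cd).
E°(Cd²⁺/Cd) = E°(cathode) − E°cell = +0.142 − (+0.533) = −0.391 V.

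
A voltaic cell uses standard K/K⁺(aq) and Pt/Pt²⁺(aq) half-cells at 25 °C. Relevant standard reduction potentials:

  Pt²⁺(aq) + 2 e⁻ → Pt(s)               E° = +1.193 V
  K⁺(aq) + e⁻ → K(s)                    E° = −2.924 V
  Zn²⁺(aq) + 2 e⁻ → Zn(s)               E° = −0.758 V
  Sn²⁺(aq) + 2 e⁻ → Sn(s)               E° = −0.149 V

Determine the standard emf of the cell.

+4.117 V

The Pt²⁺/Pt couple has the higher E°, so Pt ion is reduced (cathode) and K is oxidized (anode).
E°cell = E°(cathode) − E°(anode) = +1.193 − (−2.924) = +4.117 V.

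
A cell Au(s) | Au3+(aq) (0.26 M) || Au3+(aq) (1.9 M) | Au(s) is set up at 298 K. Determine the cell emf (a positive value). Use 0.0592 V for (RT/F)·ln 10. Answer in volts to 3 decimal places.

For a concentration cell E°cell = 0, since both electrodes use the same couple.
The compartment with the higher Au3+(aq) concentration (1.9 M) acts as the cathode; ions are reduced there and produced at the dilute (0.26 M) anode.
With n = 3, Ecell = −(0.0592/3)·log([dilute]/[conc]) = −(0.0592/3)·log(0.26/1.9) = +0.017 V.

0.017 V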